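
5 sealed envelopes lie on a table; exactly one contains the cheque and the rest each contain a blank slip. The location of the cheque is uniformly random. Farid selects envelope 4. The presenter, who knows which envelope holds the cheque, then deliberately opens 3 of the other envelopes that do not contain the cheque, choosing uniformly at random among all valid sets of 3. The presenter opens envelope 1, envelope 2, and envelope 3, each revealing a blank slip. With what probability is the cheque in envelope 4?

Condition on the true location of the cheque.
If it is in any of envelopes 1, 2, and 3 (prior 1/5 each): that envelope was opened and seen not to hold the prize — ruled out; weight (1/5)·0 = 0 each.
If it is in envelope 4 (prior 1/5): the presenter has 4 equally likely choices, so probability 1/4; weight (1/5)·(1/4) = 1/20.
If it is in envelope 5 (prior 1/5): the presenter has no choice, probability 1; weight (1/5)·1 = 1/5.
The weights sum to 1/4.
So P(the cheque in envelope 4 | the presenter opened envelope 1, envelope 2, and envelope 3) = (1/20) / (1/4) = 1/5.

1/5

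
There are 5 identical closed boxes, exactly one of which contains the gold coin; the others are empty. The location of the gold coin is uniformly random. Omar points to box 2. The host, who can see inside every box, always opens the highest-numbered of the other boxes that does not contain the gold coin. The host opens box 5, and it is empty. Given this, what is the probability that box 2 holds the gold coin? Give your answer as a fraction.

1/4

Apply Bayes' rule, conditioning on where the gold coin actually is.
If it is in any of boxes 1, 2, 3, and 4 (prior 1/5 each): box 5 is the highest-numbered option available, probability 1; weight (1/5)·1 = 1/5 each.
If it is in box 5 (prior 1/5): the host opened box 5, so this case is ruled out; weight (1/5)·0 = 0.
The weights sum to 4/5.
So P(the gold coin in box 2 | the host opened box 5) = (1/5) / (4/5) = 1/4.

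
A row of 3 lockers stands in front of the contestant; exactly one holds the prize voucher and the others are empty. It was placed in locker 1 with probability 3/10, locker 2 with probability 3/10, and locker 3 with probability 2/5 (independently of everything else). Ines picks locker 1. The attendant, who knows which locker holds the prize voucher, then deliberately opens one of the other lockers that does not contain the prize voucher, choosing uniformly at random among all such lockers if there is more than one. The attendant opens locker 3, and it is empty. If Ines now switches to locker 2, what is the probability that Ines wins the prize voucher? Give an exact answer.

2/3

Condition on the true location of the prize voucher.
If it is in locker 1 (prior 3/10): the attendant has 2 equally likely choices, so probability 1/2; weight (3/10)·(1/2) = 3/20.
If it is in locker 2 (prior 3/10): the attendant has no choice, probability 1; weight (3/10)·1 = 3/10.
If it is in locker 3 (prior 2/5): the attendant opened locker 3, so this case is ruled out; weight (2/5)·0 = 0.
The weights sum to 9/20.
So P(the prize voucher in locker 2 | the attendant opened locker 3) = (3/10) / (9/20) = 2/3.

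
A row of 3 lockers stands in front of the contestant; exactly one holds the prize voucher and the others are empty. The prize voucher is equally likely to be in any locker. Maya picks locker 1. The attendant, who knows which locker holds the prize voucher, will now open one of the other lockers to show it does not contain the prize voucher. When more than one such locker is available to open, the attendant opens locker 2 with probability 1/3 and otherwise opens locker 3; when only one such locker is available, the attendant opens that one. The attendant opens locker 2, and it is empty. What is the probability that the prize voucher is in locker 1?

Condition on the true location of the prize voucher.
If it is in locker 1 (prior 1/3): locker 2 is available, opened with probability 1/3; weight (1/3)·(1/3) = 1/9.
If it is in locker 2 (prior 1/3): the attendant opened locker 2, so this case is ruled out; weight (1/3)·0 = 0.
If it is in locker 3 (prior 1/3): only locker 2 is available, probability 1; weight (1/3)·1 = 1/3.
The weights sum to 4/9.
So P(the prize voucher in locker 1 | the attendant opened locker 2) = (1/9) / (4/9) = 1/4.

1/4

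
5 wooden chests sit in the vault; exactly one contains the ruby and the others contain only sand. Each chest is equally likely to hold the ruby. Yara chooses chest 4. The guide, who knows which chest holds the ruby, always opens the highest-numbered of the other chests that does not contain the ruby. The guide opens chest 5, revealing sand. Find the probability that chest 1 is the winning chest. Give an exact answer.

1/4

Consider each possible location of the ruby in turn.
If it is in any of chests 1, 2, 3, and 4 (prior 1/5 each): chest 5 is the highest-numbered option available, probability 1; weight (1/5)·1 = 1/5 each.
If it is in chest 5 (prior 1/5): the guide opened chest 5, so this case is ruled out; weight (1/5)·0 = 0.
The weights sum to 4/5.
So P(the ruby in chest 1 | the guide opened chest 5) = (1/5) / (4/5) = 1/4.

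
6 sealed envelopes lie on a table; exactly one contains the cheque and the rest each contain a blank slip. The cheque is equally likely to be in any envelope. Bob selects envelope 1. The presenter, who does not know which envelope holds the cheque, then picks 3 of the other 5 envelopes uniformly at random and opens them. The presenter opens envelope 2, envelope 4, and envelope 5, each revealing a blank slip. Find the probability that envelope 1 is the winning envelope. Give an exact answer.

Apply Bayes' rule, conditioning on where the cheque actually is.
If it is in any of envelopes 1, 3, and 6 (prior 1/6 each): the presenter picks exactly this set with probability 1/10 regardless, and none is the prize; weight (1/6)·(1/10) = 1/60 each.
If it is in any of envelopes 2, 4, and 5 (prior 1/6 each): that envelope was opened and seen not to hold the prize — ruled out; weight (1/6)·0 = 0 each.
The weights sum to 1/20.
So P(the cheque in envelope 1 | the presenter opened envelope 2, envelope 4, and envelope 5) = (1/60) / (1/20) = 1/3.

1/3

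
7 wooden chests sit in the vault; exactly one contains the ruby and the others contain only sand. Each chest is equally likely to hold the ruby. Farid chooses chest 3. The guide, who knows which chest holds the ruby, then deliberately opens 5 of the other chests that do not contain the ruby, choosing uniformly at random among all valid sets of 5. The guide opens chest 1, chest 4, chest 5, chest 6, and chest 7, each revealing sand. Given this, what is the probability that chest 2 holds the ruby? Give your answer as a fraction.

Apply Bayes' rule, conditioning on where the ruby actually is.
If it is in any of chests 1, 4, 5, 6, and 7 (prior 1/7 each): that chest was opened and seen not to hold the prize — ruled out; weight (1/7)·0 = 0 each.
If it is in chest 2 (prior 1/7): the guide has no choice, probability 1; weight (1/7)·1 = 1/7.
If it is in chest 3 (prior 1/7): the guide has 6 equally likely choices, so probability 1/6; weight (1/7)·(1/6) = 1/42.
The weights sum to 1/6.
So P(the ruby in chest 2 | the guide opened chest 1, chest 4, chest 5, chest 6, and chest 7) = (1/7) / (1/6) = 6/7.

6/7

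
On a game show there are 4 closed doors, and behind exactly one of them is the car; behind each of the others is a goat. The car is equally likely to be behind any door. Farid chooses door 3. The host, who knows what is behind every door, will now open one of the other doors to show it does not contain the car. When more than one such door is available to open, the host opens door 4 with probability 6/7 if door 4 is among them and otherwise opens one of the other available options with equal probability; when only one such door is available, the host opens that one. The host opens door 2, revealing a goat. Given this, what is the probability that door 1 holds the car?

Apply Bayes' rule, conditioning on where the car actually is.
If it is behind door 1 (prior 1/4): door 4 is available but not opened, probability 1/7; weight (1/4)·(1/7) = 1/28.
If it is behind door 2 (prior 1/4): the host opened door 2, so this case is ruled out; weight (1/4)·0 = 0.
If it is behind door 3 (prior 1/4): door 4 is available but not opened; door 2 gets probability (1 − 6/7)/2 = 1/14; weight (1/4)·(1/14) = 1/56.
If it is behind door 4 (prior 1/4): door 4 holds the prize so is unavailable; the host chooses uniformly among the 2 others, probability 1/2; weight (1/4)·(1/2) = 1/8.
The weights sum to 5/28.
So P(the car behind door 1 | the host opened door 2) = (1/28) / (5/28) = 1/5.

1/5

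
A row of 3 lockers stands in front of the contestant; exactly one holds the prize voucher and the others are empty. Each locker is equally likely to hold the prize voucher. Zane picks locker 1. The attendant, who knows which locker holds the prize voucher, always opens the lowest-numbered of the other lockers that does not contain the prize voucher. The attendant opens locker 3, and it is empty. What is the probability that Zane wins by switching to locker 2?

Consider each possible location of the prize voucher in turn.
If it is in locker 1 (prior 1/3): the attendant would have opened locker 2 instead, probability 0; weight (1/3)·0 = 0.
If it is in locker 2 (prior 1/3): locker 3 is the lowest-numbered option available, probability 1; weight (1/3)·1 = 1/3.
If it is in locker 3 (prior 1/3): the attendant opened locker 3, so this case is ruled out; weight (1/3)·0 = 0.
The weights sum to 1/3.
So P(the prize voucher in locker 2 | the attendant opened locker 3) = (1/3) / (1/3) = 1.

1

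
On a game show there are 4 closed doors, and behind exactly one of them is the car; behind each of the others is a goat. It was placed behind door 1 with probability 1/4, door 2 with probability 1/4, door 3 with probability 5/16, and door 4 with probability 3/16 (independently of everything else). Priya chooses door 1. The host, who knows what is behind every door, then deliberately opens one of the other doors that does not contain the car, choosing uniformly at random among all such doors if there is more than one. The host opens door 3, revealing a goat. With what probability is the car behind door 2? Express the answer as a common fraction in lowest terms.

12/29

Consider each possible location of the car in turn.
If it is behind door 1 (prior 1/4): the host has 3 equally likely choices, so probability 1/3; weight (1/4)·(1/3) = 1/12.
If it is behind door 2 (prior 1/4): the host has 2 equally likely choices, so probability 1/2; weight (1/4)·(1/2) = 1/8.
If it is behind door 3 (prior 5/16): the host opened door 3, so this case is ruled out; weight (5/16)·0 = 0.
If it is behind door 4 (prior 3/16): the host has 2 equally likely choices, so probability 1/2; weight (3/16)·(1/2) = 3/32.
The weights sum to 29/96.
So P(the car behind door 2 | the host opened door 3) = (1/8) / (29/96) = 12/29.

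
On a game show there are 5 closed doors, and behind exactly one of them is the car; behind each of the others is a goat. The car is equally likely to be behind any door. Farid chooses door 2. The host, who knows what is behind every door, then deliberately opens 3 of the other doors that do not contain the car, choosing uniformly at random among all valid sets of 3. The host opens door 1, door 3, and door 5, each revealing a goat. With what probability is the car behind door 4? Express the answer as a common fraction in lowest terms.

4/5

Consider each possible location of the car in turn.
If it is behind any of doors 1, 3, and 5 (prior 1/5 each): that door was opened and seen not to hold the prize — ruled out; weight (1/5)·0 = 0 each.
If it is behind door 2 (prior 1/5): the host has 4 equally likely choices, so probability 1/4; weight (1/5)·(1/4) = 1/20.
If it is behind door 4 (prior 1/5): the host has no choice, probability 1; weight (1/5)·1 = 1/5.
The weights sum to 1/4.
So P(the car behind door 4 | the host opened door 1, door 3, and door 5) = (1/5) / (1/4) = 4/5.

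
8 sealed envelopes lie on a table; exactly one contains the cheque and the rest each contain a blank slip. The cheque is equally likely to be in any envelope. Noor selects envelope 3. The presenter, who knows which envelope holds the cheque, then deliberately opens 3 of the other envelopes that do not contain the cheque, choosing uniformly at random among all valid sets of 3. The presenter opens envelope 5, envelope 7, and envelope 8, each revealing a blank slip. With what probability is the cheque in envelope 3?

Condition on the true location of the cheque.
If it is in any of envelopes 1, 2, 4, and 6 (prior 1/8 each): the presenter has 20 equally likely choices, so probability 1/20; weight (1/8)·(1/20) = 1/160 each.
If it is in envelope 3 (prior 1/8): the presenter has 35 equally likely choices, so probability 1/35; weight (1/8)·(1/35) = 1/280.
If it is in any of envelopes 5, 7, and 8 (prior 1/8 each): that envelope was opened and seen not to hold the prize — ruled out; weight (1/8)·0 = 0 each.
The weights sum to 1/35.
So P(the cheque in envelope 3 | the presenter opened envelope 5, envelope 7, and envelope 8) = (1/280) / (1/35) = 1/8.

1/8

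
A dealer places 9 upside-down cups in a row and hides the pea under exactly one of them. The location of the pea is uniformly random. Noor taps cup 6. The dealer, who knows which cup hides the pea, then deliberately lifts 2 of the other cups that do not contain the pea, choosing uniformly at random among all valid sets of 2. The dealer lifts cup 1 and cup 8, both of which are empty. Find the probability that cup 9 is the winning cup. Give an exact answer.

4/27

Consider each possible location of the pea in turn.
If it is under either of cups 1 and 8 (prior 1/9 each): that cup was opened and seen not to hold the prize — ruled out; weight (1/9)·0 = 0 each.
If it is under any of cups 2, 3, 4, 5, 7, and 9 (prior 1/9 each): the dealer has 21 equally likely choices, so probability 1/21; weight (1/9)·(1/21) = 1/189 each.
If it is under cup 6 (prior 1/9): the dealer has 28 equally likely choices, so probability 1/28; weight (1/9)·(1/28) = 1/252.
The weights sum to 1/28.
So P(the pea under cup 9 | the dealer opened cup 1 and cup 8) = (1/189) / (1/28) = 4/27.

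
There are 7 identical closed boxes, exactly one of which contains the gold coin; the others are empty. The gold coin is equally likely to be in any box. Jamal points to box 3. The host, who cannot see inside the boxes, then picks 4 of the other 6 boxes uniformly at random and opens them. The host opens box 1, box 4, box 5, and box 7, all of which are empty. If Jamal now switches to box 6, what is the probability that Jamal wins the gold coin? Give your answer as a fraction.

1/3

Condition on the true location of the gold coin.
If it is in any of boxes 1, 4, 5, and 7 (prior 1/7 each): that box was opened and seen not to hold the prize — ruled out; weight (1/7)·0 = 0 each.
If it is in any of boxes 2, 3, and 6 (prior 1/7 each): the host picks exactly this set with probability 1/15 regardless, and none is the prize; weight (1/7)·(1/15) = 1/105 each.
The weights sum to 1/35.
So P(the gold coin in box 6 | the host opened box 1, box 4, box 5, and box 7) = (1/105) / (1/35) = 1/3.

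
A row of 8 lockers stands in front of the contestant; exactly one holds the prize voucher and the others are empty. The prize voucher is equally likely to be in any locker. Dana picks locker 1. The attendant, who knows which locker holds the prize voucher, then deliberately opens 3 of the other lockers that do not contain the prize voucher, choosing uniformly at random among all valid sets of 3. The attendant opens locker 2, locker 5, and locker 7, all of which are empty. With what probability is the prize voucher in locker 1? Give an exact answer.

Condition on the true location of the prize voucher.
If it is in locker 1 (prior 1/8): the attendant has 35 equally likely choices, so probability 1/35; weight (1/8)·(1/35) = 1/280.
If it is in any of lockers 2, 5, and 7 (prior 1/8 each): that locker was opened and seen not to hold the prize — ruled out; weight (1/8)·0 = 0 each.
If it is in any of lockers 3, 4, 6, and 8 (prior 1/8 each): the attendant has 20 equally likely choices, so probability 1/20; weight (1/8)·(1/20) = 1/160 each.
The weights sum to 1/35.
So P(the prize voucher in locker 1 | the attendant opened locker 2, locker 5, and locker 7) = (1/280) / (1/35) = 1/8.

1/8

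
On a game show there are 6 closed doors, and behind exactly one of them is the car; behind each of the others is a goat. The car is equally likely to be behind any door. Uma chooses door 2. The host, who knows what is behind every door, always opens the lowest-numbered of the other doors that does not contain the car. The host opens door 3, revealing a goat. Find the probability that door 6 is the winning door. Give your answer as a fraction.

Apply Bayes' rule, conditioning on where the car actually is.
If it is behind door 1 (prior 1/6): door 3 is the lowest-numbered option available, probability 1; weight (1/6)·1 = 1/6.
If it is behind any of doors 2, 4, 5, and 6 (prior 1/6 each): the host would have opened door 1 instead, probability 0; weight (1/6)·0 = 0 each.
If it is behind door 3 (prior 1/6): the host opened door 3, so this case is ruled out; weight (1/6)·0 = 0.
The weights sum to 1/6.
So P(the car behind door 6 | the host opened door 3) = 0 / (1/6) = 0.

0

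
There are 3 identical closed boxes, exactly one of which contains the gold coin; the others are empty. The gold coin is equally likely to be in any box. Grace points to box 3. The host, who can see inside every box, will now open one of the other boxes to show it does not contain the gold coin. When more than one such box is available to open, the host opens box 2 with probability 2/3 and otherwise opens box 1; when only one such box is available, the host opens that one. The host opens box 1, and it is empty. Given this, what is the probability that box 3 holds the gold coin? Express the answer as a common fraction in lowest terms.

1/4

Apply Bayes' rule, conditioning on where the gold coin actually is.
If it is in box 1 (prior 1/3): the host opened box 1, so this case is ruled out; weight (1/3)·0 = 0.
If it is in box 2 (prior 1/3): only box 1 is available, probability 1; weight (1/3)·1 = 1/3.
If it is in box 3 (prior 1/3): box 2 is available but not opened, probability 1/3; weight (1/3)·(1/3) = 1/9.
The weights sum to 4/9.
So P(the gold coin in box 3 | the host opened box 1) = (1/9) / (4/9) = 1/4.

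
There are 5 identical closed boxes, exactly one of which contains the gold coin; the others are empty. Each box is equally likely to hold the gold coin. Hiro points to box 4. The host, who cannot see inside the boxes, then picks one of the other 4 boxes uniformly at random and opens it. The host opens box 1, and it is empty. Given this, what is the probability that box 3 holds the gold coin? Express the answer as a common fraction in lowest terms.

1/4

Because the host chose which box to open without knowing where the gold coin is, the choice is independent of the prize location. Learning that box 1 does not hold the gold coin simply rules out that one location and leaves the remaining 4 boxes still equally likely by symmetry.
So P(the gold coin in box 3) = 1/4.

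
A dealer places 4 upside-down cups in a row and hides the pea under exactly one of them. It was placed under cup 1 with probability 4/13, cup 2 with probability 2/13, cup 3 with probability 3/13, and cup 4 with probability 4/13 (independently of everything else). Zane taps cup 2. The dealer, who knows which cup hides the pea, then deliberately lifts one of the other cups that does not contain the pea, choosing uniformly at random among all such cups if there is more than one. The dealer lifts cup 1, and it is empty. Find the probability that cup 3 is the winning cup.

9/25

Apply Bayes' rule, conditioning on where the pea actually is.
If it is under cup 1 (prior 4/13): the dealer opened cup 1, so this case is ruled out; weight (4/13)·0 = 0.
If it is under cup 2 (prior 2/13): the dealer has 3 equally likely choices, so probability 1/3; weight (2/13)·(1/3) = 2/39.
If it is under cup 3 (prior 3/13): the dealer has 2 equally likely choices, so probability 1/2; weight (3/13)·(1/2) = 3/26.
If it is under cup 4 (prior 4/13): the dealer has 2 equally likely choices, so probability 1/2; weight (4/13)·(1/2) = 2/13.
The weights sum to 25/78.
So P(the pea under cup 3 | the dealer opened cup 1) = (3/26) / (25/78) = 9/25.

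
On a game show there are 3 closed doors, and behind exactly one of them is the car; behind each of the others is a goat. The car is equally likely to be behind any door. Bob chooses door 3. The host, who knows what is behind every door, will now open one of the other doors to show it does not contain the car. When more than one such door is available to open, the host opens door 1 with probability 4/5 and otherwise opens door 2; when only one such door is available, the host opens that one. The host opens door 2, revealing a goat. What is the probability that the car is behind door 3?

1/6

Condition on the true location of the car.
If it is behind door 1 (prior 1/3): only door 2 is available, probability 1; weight (1/3)·1 = 1/3.
If it is behind door 2 (prior 1/3): the host opened door 2, so this case is ruled out; weight (1/3)·0 = 0.
If it is behind door 3 (prior 1/3): door 1 is available but not opened, probability 1/5; weight (1/3)·(1/5) = 1/15.
The weights sum to 2/5.
So P(the car behind door 3 | the host opened door 2) = (1/15) / (2/5) = 1/6.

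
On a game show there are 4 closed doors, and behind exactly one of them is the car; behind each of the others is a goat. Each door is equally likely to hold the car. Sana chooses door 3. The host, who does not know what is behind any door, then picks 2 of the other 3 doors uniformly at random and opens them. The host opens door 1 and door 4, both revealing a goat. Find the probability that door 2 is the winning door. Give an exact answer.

1/2

Because the host chose which doors to open without knowing where the car is, the choice is independent of the prize location. Learning that none of the 2 opened doors holds the car simply rules out those 2 locations and leaves the remaining 2 doors still equally likely by symmetry.
So P(the car behind door 2) = 1/2.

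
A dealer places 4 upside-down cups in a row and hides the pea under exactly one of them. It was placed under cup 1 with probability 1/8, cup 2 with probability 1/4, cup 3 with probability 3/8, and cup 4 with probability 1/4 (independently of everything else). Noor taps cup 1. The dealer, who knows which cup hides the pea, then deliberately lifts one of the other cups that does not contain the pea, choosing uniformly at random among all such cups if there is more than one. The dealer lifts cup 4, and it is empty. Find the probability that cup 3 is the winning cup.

Apply Bayes' rule, conditioning on where the pea actually is.
If it is under cup 1 (prior 1/8): the dealer has 3 equally likely choices, so probability 1/3; weight (1/8)·(1/3) = 1/24.
If it is under cup 2 (prior 1/4): the dealer has 2 equally likely choices, so probability 1/2; weight (1/4)·(1/2) = 1/8.
If it is under cup 3 (prior 3/8): the dealer has 2 equally likely choices, so probability 1/2; weight (3/8)·(1/2) = 3/16.
If it is under cup 4 (prior 1/4): the dealer opened cup 4, so this case is ruled out; weight (1/4)·0 = 0.
The weights sum to 17/48.
So P(the pea under cup 3 | the dealer opened cup 4) = (3/16) / (17/48) = 9/17.

9/17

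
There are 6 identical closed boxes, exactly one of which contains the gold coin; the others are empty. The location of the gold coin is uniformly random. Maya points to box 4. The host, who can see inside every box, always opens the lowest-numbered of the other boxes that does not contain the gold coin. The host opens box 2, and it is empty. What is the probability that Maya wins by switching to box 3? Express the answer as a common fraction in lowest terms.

Apply Bayes' rule, conditioning on where the gold coin actually is.
If it is in box 1 (prior 1/6): box 2 is the lowest-numbered option available, probability 1; weight (1/6)·1 = 1/6.
If it is in box 2 (prior 1/6): the host opened box 2, so this case is ruled out; weight (1/6)·0 = 0.
If it is in any of boxes 3, 4, 5, and 6 (prior 1/6 each): the host would have opened box 1 instead, probability 0; weight (1/6)·0 = 0 each.
The weights sum to 1/6.
So P(the gold coin in box 3 | the host opened box 2) = 0 / (1/6) = 0.

0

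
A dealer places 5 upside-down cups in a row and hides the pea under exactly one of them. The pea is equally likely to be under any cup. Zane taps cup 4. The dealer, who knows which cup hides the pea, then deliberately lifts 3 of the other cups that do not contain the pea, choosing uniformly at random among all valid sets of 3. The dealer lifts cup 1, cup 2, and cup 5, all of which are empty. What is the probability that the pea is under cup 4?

Apply Bayes' rule, conditioning on where the pea actually is.
If it is under any of cups 1, 2, and 5 (prior 1/5 each): that cup was opened and seen not to hold the prize — ruled out; weight (1/5)·0 = 0 each.
If it is under cup 3 (prior 1/5): the dealer has no choice, probability 1; weight (1/5)·1 = 1/5.
If it is under cup 4 (prior 1/5): the dealer has 4 equally likely choices, so probability 1/4; weight (1/5)·(1/4) = 1/20.
The weights sum to 1/4.
So P(the pea under cup 4 | the dealer opened cup 1, cup 2, and cup 5) = (1/20) / (1/4) = 1/5.

1/5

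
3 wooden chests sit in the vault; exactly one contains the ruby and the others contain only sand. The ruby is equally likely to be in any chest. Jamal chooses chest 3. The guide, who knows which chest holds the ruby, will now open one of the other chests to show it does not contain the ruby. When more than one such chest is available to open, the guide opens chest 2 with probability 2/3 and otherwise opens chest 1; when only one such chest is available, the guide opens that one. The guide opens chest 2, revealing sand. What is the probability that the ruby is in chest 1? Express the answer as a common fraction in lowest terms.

3/5

Consider each possible location of the ruby in turn.
If it is in chest 1 (prior 1/3): only chest 2 is available, probability 1; weight (1/3)·1 = 1/3.
If it is in chest 2 (prior 1/3): the guide opened chest 2, so this case is ruled out; weight (1/3)·0 = 0.
If it is in chest 3 (prior 1/3): chest 2 is available, opened with probability 2/3; weight (1/3)·(2/3) = 2/9.
The weights sum to 5/9.
So P(the ruby in chest 1 | the guide opened chest 2) = (1/3) / (5/9) = 3/5.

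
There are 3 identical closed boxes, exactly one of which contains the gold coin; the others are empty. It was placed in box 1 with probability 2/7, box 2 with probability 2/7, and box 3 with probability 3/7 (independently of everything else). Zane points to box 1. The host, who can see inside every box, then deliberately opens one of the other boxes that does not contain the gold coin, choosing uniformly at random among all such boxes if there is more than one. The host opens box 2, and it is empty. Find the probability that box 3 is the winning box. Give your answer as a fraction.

3/4

Condition on the true location of the gold coin.
If it is in box 1 (prior 2/7): the host has 2 equally likely choices, so probability 1/2; weight (2/7)·(1/2) = 1/7.
If it is in box 2 (prior 2/7): the host opened box 2, so this case is ruled out; weight (2/7)·0 = 0.
If it is in box 3 (prior 3/7): the host has no choice, probability 1; weight (3/7)·1 = 3/7.
The weights sum to 4/7.
So P(the gold coin in box 3 | the host opened box 2) = (3/7) / (4/7) = 3/4.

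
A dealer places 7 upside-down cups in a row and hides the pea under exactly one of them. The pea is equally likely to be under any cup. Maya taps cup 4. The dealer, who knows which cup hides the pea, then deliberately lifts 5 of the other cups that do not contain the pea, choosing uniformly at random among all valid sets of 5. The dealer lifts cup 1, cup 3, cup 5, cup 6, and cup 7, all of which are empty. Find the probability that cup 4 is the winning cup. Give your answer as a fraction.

Consider each possible location of the pea in turn.
If it is under any of cups 1, 3, 5, 6, and 7 (prior 1/7 each): that cup was opened and seen not to hold the prize — ruled out; weight (1/7)·0 = 0 each.
If it is under cup 2 (prior 1/7): the dealer has no choice, probability 1; weight (1/7)·1 = 1/7.
If it is under cup 4 (prior 1/7): the dealer has 6 equally likely choices, so probability 1/6; weight (1/7)·(1/6) = 1/42.
The weights sum to 1/6.
So P(the pea under cup 4 | the dealer opened cup 1, cup 3, cup 5, cup 6, and cup 7) = (1/42) / (1/6) = 1/7.

1/7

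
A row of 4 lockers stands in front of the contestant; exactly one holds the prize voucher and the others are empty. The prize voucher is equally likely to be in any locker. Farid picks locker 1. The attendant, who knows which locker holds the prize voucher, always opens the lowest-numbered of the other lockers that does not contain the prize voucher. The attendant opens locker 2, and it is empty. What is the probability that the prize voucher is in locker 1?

Condition on the true location of the prize voucher.
If it is in any of lockers 1, 3, and 4 (prior 1/4 each): locker 2 is the lowest-numbered option available, probability 1; weight (1/4)·1 = 1/4 each.
If it is in locker 2 (prior 1/4): the attendant opened locker 2, so this case is ruled out; weight (1/4)·0 = 0.
The weights sum to 3/4.
So P(the prize voucher in locker 1 | the attendant opened locker 2) = (1/4) / (3/4) = 1/3.

1/3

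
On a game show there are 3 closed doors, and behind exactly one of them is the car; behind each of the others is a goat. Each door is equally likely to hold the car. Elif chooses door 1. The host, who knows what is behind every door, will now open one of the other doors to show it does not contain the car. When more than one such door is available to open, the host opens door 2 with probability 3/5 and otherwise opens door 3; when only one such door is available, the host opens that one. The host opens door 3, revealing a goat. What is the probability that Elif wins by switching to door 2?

5/7

Consider each possible location of the car in turn.
If it is behind door 1 (prior 1/3): door 2 is available but not opened, probability 2/5; weight (1/3)·(2/5) = 2/15.
If it is behind door 2 (prior 1/3): only door 3 is available, probability 1; weight (1/3)·1 = 1/3.
If it is behind door 3 (prior 1/3): the host opened door 3, so this case is ruled out; weight (1/3)·0 = 0.
The weights sum to 7/15.
So P(the car behind door 2 | the host opened door 3) = (1/3) / (7/15) = 5/7.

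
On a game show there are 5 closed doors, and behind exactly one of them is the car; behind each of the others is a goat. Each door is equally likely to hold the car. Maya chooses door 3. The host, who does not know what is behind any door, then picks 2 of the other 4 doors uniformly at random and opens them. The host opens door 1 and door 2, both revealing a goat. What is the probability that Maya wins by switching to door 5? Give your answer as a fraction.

Apply Bayes' rule, conditioning on where the car actually is.
If it is behind either of doors 1 and 2 (prior 1/5 each): that door was opened and seen not to hold the prize — ruled out; weight (1/5)·0 = 0 each.
If it is behind any of doors 3, 4, and 5 (prior 1/5 each): the host picks exactly this set with probability 1/6 regardless, and none is the prize; weight (1/5)·(1/6) = 1/30 each.
The weights sum to 1/10.
So P(the car behind door 5 | the host opened door 1 and door 2) = (1/30) / (1/10) = 1/3.

1/3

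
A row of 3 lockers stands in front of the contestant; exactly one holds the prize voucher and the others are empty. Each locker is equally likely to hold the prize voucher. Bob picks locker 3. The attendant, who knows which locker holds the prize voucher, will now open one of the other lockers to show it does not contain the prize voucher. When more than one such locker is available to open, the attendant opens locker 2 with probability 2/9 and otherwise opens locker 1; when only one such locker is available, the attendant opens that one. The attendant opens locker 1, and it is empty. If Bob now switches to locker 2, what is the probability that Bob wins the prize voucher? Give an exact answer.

Condition on the true location of the prize voucher.
If it is in locker 1 (prior 1/3): the attendant opened locker 1, so this case is ruled out; weight (1/3)·0 = 0.
If it is in locker 2 (prior 1/3): only locker 1 is available, probability 1; weight (1/3)·1 = 1/3.
If it is in locker 3 (prior 1/3): locker 2 is available but not opened, probability 7/9; weight (1/3)·(7/9) = 7/27.
The weights sum to 16/27.
So P(the prize voucher in locker 2 | the attendant opened locker 1) = (1/3) / (16/27) = 9/16.

9/16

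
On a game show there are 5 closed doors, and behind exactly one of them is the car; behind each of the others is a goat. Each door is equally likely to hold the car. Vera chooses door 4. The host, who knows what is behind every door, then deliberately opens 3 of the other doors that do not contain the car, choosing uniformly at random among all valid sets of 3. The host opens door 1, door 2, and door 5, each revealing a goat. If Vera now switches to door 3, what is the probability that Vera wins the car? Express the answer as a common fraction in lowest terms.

Apply Bayes' rule, conditioning on where the car actually is.
If it is behind any of doors 1, 2, and 5 (prior 1/5 each): that door was opened and seen not to hold the prize — ruled out; weight (1/5)·0 = 0 each.
If it is behind door 3 (prior 1/5): the host has no choice, probability 1; weight (1/5)·1 = 1/5.
If it is behind door 4 (prior 1/5): the host has 4 equally likely choices, so probability 1/4; weight (1/5)·(1/4) = 1/20.
The weights sum to 1/4.
So P(the car behind door 3 | the host opened door 1, door 2, and door 5) = (1/5) / (1/4) = 4/5.

4/5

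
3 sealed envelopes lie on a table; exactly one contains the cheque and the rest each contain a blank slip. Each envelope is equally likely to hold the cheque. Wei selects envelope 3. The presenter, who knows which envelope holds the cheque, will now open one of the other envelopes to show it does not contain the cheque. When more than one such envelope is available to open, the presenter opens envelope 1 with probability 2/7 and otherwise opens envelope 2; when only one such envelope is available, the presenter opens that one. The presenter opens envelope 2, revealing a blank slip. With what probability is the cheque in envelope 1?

7/12

Consider each possible location of the cheque in turn.
If it is in envelope 1 (prior 1/3): only envelope 2 is available, probability 1; weight (1/3)·1 = 1/3.
If it is in envelope 2 (prior 1/3): the presenter opened envelope 2, so this case is ruled out; weight (1/3)·0 = 0.
If it is in envelope 3 (prior 1/3): envelope 1 is available but not opened, probability 5/7; weight (1/3)·(5/7) = 5/21.
The weights sum to 4/7.
So P(the cheque in envelope 1 | the presenter opened envelope 2) = (1/3) / (4/7) = 7/12.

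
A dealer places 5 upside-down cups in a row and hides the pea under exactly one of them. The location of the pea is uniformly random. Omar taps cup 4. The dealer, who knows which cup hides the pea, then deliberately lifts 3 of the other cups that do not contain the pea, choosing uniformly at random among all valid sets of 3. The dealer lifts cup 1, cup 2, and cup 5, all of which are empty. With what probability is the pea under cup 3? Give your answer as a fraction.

4/5

Apply Bayes' rule, conditioning on where the pea actually is.
If it is under any of cups 1, 2, and 5 (prior 1/5 each): that cup was opened and seen not to hold the prize — ruled out; weight (1/5)·0 = 0 each.
If it is under cup 3 (prior 1/5): the dealer has no choice, probability 1; weight (1/5)·1 = 1/5.
If it is under cup 4 (prior 1/5): the dealer has 4 equally likely choices, so probability 1/4; weight (1/5)·(1/4) = 1/20.
The weights sum to 1/4.
So P(the pea under cup 3 | the dealer opened cup 1, cup 2, and cup 5) = (1/5) / (1/4) = 4/5.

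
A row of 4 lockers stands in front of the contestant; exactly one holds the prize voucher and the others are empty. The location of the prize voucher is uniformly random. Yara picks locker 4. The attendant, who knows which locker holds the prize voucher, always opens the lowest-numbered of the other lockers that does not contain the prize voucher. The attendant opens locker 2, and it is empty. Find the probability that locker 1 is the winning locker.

1

Consider each possible location of the prize voucher in turn.
If it is in locker 1 (prior 1/4): locker 2 is the lowest-numbered option available, probability 1; weight (1/4)·1 = 1/4.
If it is in locker 2 (prior 1/4): the attendant opened locker 2, so this case is ruled out; weight (1/4)·0 = 0.
If it is in either of lockers 3 and 4 (prior 1/4 each): the attendant would have opened locker 1 instead, probability 0; weight (1/4)·0 = 0 each.
The weights sum to 1/4.
So P(the prize voucher in locker 1 | the attendant opened locker 2) = (1/4) / (1/4) = 1.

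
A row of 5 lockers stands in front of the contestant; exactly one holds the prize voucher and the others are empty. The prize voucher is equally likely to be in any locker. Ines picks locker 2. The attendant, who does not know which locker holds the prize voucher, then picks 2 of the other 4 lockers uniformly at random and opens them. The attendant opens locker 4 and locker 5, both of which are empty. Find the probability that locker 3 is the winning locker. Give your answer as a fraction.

1/3

Consider each possible location of the prize voucher in turn.
If it is in any of lockers 1, 2, and 3 (prior 1/5 each): the attendant picks exactly this set with probability 1/6 regardless, and none is the prize; weight (1/5)·(1/6) = 1/30 each.
If it is in either of lockers 4 and 5 (prior 1/5 each): that locker was opened and seen not to hold the prize — ruled out; weight (1/5)·0 = 0 each.
The weights sum to 1/10.
So P(the prize voucher in locker 3 | the attendant opened locker 4 and locker 5) = (1/30) / (1/10) = 1/3.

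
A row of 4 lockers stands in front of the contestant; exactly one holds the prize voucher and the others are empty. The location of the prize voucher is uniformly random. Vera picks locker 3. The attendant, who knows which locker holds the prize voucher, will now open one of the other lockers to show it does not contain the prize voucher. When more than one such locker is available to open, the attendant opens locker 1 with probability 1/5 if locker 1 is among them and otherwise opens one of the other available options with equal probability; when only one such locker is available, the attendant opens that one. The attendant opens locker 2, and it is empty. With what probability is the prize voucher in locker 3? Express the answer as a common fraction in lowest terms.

Consider each possible location of the prize voucher in turn.
If it is in locker 1 (prior 1/4): locker 1 holds the prize so is unavailable; the attendant chooses uniformly among the 2 others, probability 1/2; weight (1/4)·(1/2) = 1/8.
If it is in locker 2 (prior 1/4): the attendant opened locker 2, so this case is ruled out; weight (1/4)·0 = 0.
If it is in locker 3 (prior 1/4): locker 1 is available but not opened; locker 2 gets probability (1 − 1/5)/2 = 2/5; weight (1/4)·(2/5) = 1/10.
If it is in locker 4 (prior 1/4): locker 1 is available but not opened, probability 4/5; weight (1/4)·(4/5) = 1/5.
The weights sum to 17/40.
So P(the prize voucher in locker 3 | the attendant opened locker 2) = (1/10) / (17/40) = 4/17.

4/17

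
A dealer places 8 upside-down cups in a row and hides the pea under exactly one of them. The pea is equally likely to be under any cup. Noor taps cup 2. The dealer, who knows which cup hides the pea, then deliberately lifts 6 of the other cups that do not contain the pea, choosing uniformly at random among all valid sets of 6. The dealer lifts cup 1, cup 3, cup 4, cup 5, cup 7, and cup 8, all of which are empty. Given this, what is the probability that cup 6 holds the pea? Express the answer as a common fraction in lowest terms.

7/8

Condition on the true location of the pea.
If it is under any of cups 1, 3, 4, 5, 7, and 8 (prior 1/8 each): that cup was opened and seen not to hold the prize — ruled out; weight (1/8)·0 = 0 each.
If it is under cup 2 (prior 1/8): the dealer has 7 equally likely choices, so probability 1/7; weight (1/8)·(1/7) = 1/56.
If it is under cup 6 (prior 1/8): the dealer has no choice, probability 1; weight (1/8)·1 = 1/8.
The weights sum to 1/7.
So P(the pea under cup 6 | the dealer opened cup 1, cup 3, cup 4, cup 5, cup 7, and cup 8) = (1/8) / (1/7) = 7/8.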